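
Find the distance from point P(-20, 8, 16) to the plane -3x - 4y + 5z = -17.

distance = |a·x₀ + b·y₀ + c·z₀ - d| / √(a² + b² + c²)
  = |(-3)·(-20) + (-4)·8 + 5·16 - (-17)| / √((-3)² + (-4)² + 5²)
  = |60 - 32 + 80 + 17| / √(9 + 16 + 25)
  = |125| / √50
  = 125 / 7.071
  ≈ 17.68

17.68


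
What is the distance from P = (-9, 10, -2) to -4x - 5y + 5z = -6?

distance = |a·x₀ + b·y₀ + c·z₀ - d| / √(a² + b² + c²)
  = |(-4)·(-9) + (-5)·10 + 5·(-2) - (-6)| / √((-4)² + (-5)² + 5²)
  = |36 - 50 - 10 + 6| / √(16 + 25 + 25)
  = |-18| / √66
  = 18 / 8.124
  ≈ 2.216

2.216


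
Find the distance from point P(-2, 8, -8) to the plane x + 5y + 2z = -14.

distance = |a·x₀ + b·y₀ + c·z₀ - d| / √(a² + b² + c²)
  = |1·(-2) + 5·8 + 2·(-8) - (-14)| / √(1² + 5² + 2²)
  = |-2 + 40 - 16 + 14| / √(1 + 25 + 4)
  = |36| / √30
  = 36 / 5.477
  ≈ 6.573

6.573


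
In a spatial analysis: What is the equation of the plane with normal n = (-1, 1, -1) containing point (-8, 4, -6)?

The plane through P with normal n = (a, b, c) satisfies n·(r - P) = 0,
i.e. ax + by + cz = a·x₀ + b·y₀ + c·z₀.
d = (-1)·(-8) + 1·4 + (-1)·(-6)
  = 8 + 4 + 6
  = 18
Equation: -x + y - z = 18

-x + y - z = 18


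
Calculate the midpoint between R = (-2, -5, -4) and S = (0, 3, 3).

M = ((x₁+x₂)/2, (y₁+y₂)/2, (z₁+z₂)/2)
  = ((-2 + 0)/2, (-5 + 3)/2, (-4 + 3)/2)
  = (-2/2, -2/2, -1/2)
  = (-1, -1, -0.5)

(-1, -1, -0.5)


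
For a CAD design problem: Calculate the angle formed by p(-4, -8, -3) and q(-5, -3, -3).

p·q = (-4)·(-5) + (-8)·(-3) + (-3)·(-3) = 20 + 24 + 9 = 53
|p| = √((-4)² + (-8)² + (-3)²) = √89 ≈ 9.434
|q| = √((-5)² + (-3)² + (-3)²) = √43 ≈ 6.557
cos θ = (p·q)/(|p||q|) = 53/(9.434·6.557) ≈ 0.8567
θ = arccos(0.8567) ≈ 31.05°

31.05°


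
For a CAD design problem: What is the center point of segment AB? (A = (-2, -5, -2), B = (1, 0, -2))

M = ((x₁+x₂)/2, (y₁+y₂)/2, (z₁+z₂)/2)
  = ((-2 + 1)/2, (-5 + 0)/2, (-2 - 2)/2)
  = (-1/2, -5/2, -4/2)
  = (-0.5, -2.5, -2)

(-0.5, -2.5, -2)


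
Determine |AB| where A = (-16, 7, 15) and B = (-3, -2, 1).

d = √[(x₂-x₁)² + (y₂-y₁)² + (z₂-z₁)²]
  = √[13² + (-9)² + (-14)²]
  = √[169 + 81 + 196]
  = √446
  ≈ 21.12

21.12


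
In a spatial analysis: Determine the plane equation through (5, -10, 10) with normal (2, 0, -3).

The plane through P with normal n = (a, b, c) satisfies n·(r - P) = 0,
i.e. ax + by + cz = a·x₀ + b·y₀ + c·z₀.
d = 2·5 + 0·(-10) + (-3)·10
  = 10 + 0 - 30
  = -20
Equation: 2x - 3z = -20

2x - 3z = -20


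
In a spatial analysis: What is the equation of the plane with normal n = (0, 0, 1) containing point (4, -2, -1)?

The plane through P with normal n = (a, b, c) satisfies n·(r - P) = 0,
i.e. ax + by + cz = a·x₀ + b·y₀ + c·z₀.
d = 0·4 + 0·(-2) + 1·(-1)
  = 0 + 0 - 1
  = -1
Equation: z = -1

z = -1


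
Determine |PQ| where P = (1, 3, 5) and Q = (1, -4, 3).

d = √[(x₂-x₁)² + (y₂-y₁)² + (z₂-z₁)²]
  = √[0² + (-7)² + (-2)²]
  = √[0 + 49 + 4]
  = √53
  ≈ 7.28

7.28


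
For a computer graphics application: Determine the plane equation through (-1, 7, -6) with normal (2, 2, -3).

The plane through P with normal n = (a, b, c) satisfies n·(r - P) = 0,
i.e. ax + by + cz = a·x₀ + b·y₀ + c·z₀.
d = 2·(-1) + 2·7 + (-3)·(-6)
  = -2 + 14 + 18
  = 30
Equation: 2x + 2y - 3z = 30

2x + 2y - 3z = 30


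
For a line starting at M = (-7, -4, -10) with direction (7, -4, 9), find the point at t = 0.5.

P(t) = M + t·d
  = (-7 + 7·0.5, -4 + (-4)·0.5, -10 + 9·0.5)
  = (-7 + 3.5, -4 - 2, -10 + 4.5)
  = (-3.5, -6, -5.5)

(-3.5, -6, -5.5)


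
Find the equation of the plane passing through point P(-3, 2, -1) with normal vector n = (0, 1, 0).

The plane through P with normal n = (a, b, c) satisfies n·(r - P) = 0,
i.e. ax + by + cz = a·x₀ + b·y₀ + c·z₀.
d = 0·(-3) + 1·2 + 0·(-1)
  = 0 + 2 + 0
  = 2
Equation: y = 2

y = 2


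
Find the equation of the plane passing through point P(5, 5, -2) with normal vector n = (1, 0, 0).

The plane through P with normal n = (a, b, c) satisfies n·(r - P) = 0,
i.e. ax + by + cz = a·x₀ + b·y₀ + c·z₀.
d = 1·5 + 0·5 + 0·(-2)
  = 5 + 0 + 0
  = 5
Equation: x = 5

x = 5


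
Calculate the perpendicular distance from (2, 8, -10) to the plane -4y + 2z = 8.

distance = |a·x₀ + b·y₀ + c·z₀ - d| / √(a² + b² + c²)
  = |0·2 + (-4)·8 + 2·(-10) - 8| / √(0² + (-4)² + 2²)
  = |0 - 32 - 20 - 8| / √(0 + 16 + 4)
  = |-60| / √20
  = 60 / 4.472
  ≈ 13.42

13.42


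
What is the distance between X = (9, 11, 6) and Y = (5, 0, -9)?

d = √[(x₂-x₁)² + (y₂-y₁)² + (z₂-z₁)²]
  = √[(-4)² + (-11)² + (-15)²]
  = √[16 + 121 + 225]
  = √362
  ≈ 19.03

19.03


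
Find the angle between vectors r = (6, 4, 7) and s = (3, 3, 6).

r·s = 6·3 + 4·3 + 7·6 = 18 + 12 + 42 = 72
|r| = √(6² + 4² + 7²) = √101 ≈ 10.05
|s| = √(3² + 3² + 6²) = √54 ≈ 7.348
cos θ = (r·s)/(|r||s|) = 72/(10.05·7.348) ≈ 0.9749
θ = arccos(0.9749) ≈ 12.86°

12.86°


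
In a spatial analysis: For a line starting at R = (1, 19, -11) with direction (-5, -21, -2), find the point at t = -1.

P(t) = R + t·d
  = (1 + (-5)·(-1), 19 + (-21)·(-1), -11 + (-2)·(-1))
  = (1 + 5, 19 + 21, -11 + 2)
  = (6, 40, -9)

(6, 40, -9)


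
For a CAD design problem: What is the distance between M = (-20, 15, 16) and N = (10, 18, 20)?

d = √[(x₂-x₁)² + (y₂-y₁)² + (z₂-z₁)²]
  = √[30² + 3² + 4²]
  = √[900 + 9 + 16]
  = √925
  ≈ 30.41

30.41


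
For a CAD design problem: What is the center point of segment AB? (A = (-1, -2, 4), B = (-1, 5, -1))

M = ((x₁+x₂)/2, (y₁+y₂)/2, (z₁+z₂)/2)
  = ((-1 - 1)/2, (-2 + 5)/2, (4 - 1)/2)
  = (-2/2, 3/2, 3/2)
  = (-1, 1.5, 1.5)

(-1, 1.5, 1.5)


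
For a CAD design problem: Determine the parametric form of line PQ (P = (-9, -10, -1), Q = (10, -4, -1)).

Direction vector d = Q - P = (10 + 9, -4 + 10, -1 + 1) = (19, 6, 0)
Parametric form r = P + t·d:
x = -9 + 19t, y = -10 + 6t, z = -1

x = -9 + 19t, y = -10 + 6t, z = -1


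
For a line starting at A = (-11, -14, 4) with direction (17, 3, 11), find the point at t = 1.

P(t) = A + t·d
  = (-11 + 17·1, -14 + 3·1, 4 + 11·1)
  = (-11 + 17, -14 + 3, 4 + 11)
  = (6, -11, 15)

(6, -11, 15)


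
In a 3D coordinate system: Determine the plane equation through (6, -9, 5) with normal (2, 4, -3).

The plane through P with normal n = (a, b, c) satisfies n·(r - P) = 0,
i.e. ax + by + cz = a·x₀ + b·y₀ + c·z₀.
d = 2·6 + 4·(-9) + (-3)·5
  = 12 - 36 - 15
  = -39
Equation: 2x + 4y - 3z = -39

2x + 4y - 3z = -39


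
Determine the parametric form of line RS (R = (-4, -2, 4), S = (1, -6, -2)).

Direction vector d = S - R = (1 + 4, -6 + 2, -2 - 4) = (5, -4, -6)
Parametric form r = R + t·d:
x = -4 + 5t, y = -2 - 4t, z = 4 - 6t

x = -4 + 5t, y = -2 - 4t, z = 4 - 6t


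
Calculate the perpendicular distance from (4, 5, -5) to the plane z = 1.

distance = |a·x₀ + b·y₀ + c·z₀ - d| / √(a² + b² + c²)
  = |0·4 + 0·5 + 1·(-5) - 1| / √(0² + 0² + 1²)
  = |0 + 0 - 5 - 1| / √(0 + 0 + 1)
  = |-6| / √1
  = 6 / 1
  ≈ 6

6


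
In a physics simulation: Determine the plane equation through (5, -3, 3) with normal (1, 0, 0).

The plane through P with normal n = (a, b, c) satisfies n·(r - P) = 0,
i.e. ax + by + cz = a·x₀ + b·y₀ + c·z₀.
d = 1·5 + 0·(-3) + 0·3
  = 5 + 0 + 0
  = 5
Equation: x = 5

x = 5


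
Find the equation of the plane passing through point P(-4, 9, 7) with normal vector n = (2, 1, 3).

The plane through P with normal n = (a, b, c) satisfies n·(r - P) = 0,
i.e. ax + by + cz = a·x₀ + b·y₀ + c·z₀.
d = 2·(-4) + 1·9 + 3·7
  = -8 + 9 + 21
  = 22
Equation: 2x + y + 3z = 22

2x + y + 3z = 22


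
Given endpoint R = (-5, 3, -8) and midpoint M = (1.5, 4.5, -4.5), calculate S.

S = 2M - R
  = (2·1.5 - (-5), 2·4.5 - 3, 2·(-4.5) - (-8))
  = (3 + 5, 9 - 3, -9 + 8)
  = (8, 6, -1)

(8, 6, -1)


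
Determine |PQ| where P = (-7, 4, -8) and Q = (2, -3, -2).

d = √[(x₂-x₁)² + (y₂-y₁)² + (z₂-z₁)²]
  = √[9² + (-7)² + 6²]
  = √[81 + 49 + 36]
  = √166
  ≈ 12.88

12.88


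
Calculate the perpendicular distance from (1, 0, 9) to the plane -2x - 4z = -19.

distance = |a·x₀ + b·y₀ + c·z₀ - d| / √(a² + b² + c²)
  = |(-2)·1 + 0·0 + (-4)·9 - (-19)| / √((-2)² + 0² + (-4)²)
  = |-2 + 0 - 36 + 19| / √(4 + 0 + 16)
  = |-19| / √20
  = 19 / 4.472
  ≈ 4.249

4.249


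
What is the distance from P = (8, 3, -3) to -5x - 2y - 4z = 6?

distance = |a·x₀ + b·y₀ + c·z₀ - d| / √(a² + b² + c²)
  = |(-5)·8 + (-2)·3 + (-4)·(-3) - 6| / √((-5)² + (-2)² + (-4)²)
  = |-40 - 6 + 12 - 6| / √(25 + 4 + 16)
  = |-40| / √45
  = 40 / 6.708
  ≈ 5.963

5.963


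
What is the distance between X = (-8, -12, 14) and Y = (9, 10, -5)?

d = √[(x₂-x₁)² + (y₂-y₁)² + (z₂-z₁)²]
  = √[17² + 22² + (-19)²]
  = √[289 + 484 + 361]
  = √1134
  ≈ 33.67

33.67


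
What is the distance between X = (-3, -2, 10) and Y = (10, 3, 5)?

d = √[(x₂-x₁)² + (y₂-y₁)² + (z₂-z₁)²]
  = √[13² + 5² + (-5)²]
  = √[169 + 25 + 25]
  = √219
  ≈ 14.8

14.8


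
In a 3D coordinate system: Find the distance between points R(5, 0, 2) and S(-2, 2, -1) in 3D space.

d = √[(x₂-x₁)² + (y₂-y₁)² + (z₂-z₁)²]
  = √[(-7)² + 2² + (-3)²]
  = √[49 + 4 + 9]
  = √62
  ≈ 7.874

7.874


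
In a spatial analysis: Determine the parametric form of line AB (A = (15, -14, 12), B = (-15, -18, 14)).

Direction vector d = B - A = (-15 - 15, -18 + 14, 14 - 12) = (-30, -4, 2)
Parametric form r = A + t·d:
x = 15 - 30t, y = -14 - 4t, z = 12 + 2t

x = 15 - 30t, y = -14 - 4t, z = 12 + 2t


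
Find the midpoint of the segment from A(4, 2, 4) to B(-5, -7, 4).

M = ((x₁+x₂)/2, (y₁+y₂)/2, (z₁+z₂)/2)
  = ((4 - 5)/2, (2 - 7)/2, (4 + 4)/2)
  = (-1/2, -5/2, 8/2)
  = (-0.5, -2.5, 4)

(-0.5, -2.5, 4)


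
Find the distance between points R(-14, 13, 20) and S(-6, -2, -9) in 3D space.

d = √[(x₂-x₁)² + (y₂-y₁)² + (z₂-z₁)²]
  = √[8² + (-15)² + (-29)²]
  = √[64 + 225 + 841]
  = √1130
  ≈ 33.62

33.62


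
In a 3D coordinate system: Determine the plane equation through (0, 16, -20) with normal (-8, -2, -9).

The plane through P with normal n = (a, b, c) satisfies n·(r - P) = 0,
i.e. ax + by + cz = a·x₀ + b·y₀ + c·z₀.
d = (-8)·0 + (-2)·16 + (-9)·(-20)
  = 0 - 32 + 180
  = 148
Equation: -8x - 2y - 9z = 148

-8x - 2y - 9z = 148


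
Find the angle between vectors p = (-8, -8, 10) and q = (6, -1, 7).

p·q = (-8)·6 + (-8)·(-1) + 10·7 = -48 + 8 + 70 = 30
|p| = √((-8)² + (-8)² + 10²) = √228 ≈ 15.1
|q| = √(6² + (-1)² + 7²) = √86 ≈ 9.274
cos θ = (p·q)/(|p||q|) = 30/(15.1·9.274) ≈ 0.2142
θ = arccos(0.2142) ≈ 77.63°

77.63°


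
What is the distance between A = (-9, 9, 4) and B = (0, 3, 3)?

d = √[(x₂-x₁)² + (y₂-y₁)² + (z₂-z₁)²]
  = √[9² + (-6)² + (-1)²]
  = √[81 + 36 + 1]
  = √118
  ≈ 10.86

10.86


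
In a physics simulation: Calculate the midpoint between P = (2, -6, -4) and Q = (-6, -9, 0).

M = ((x₁+x₂)/2, (y₁+y₂)/2, (z₁+z₂)/2)
  = ((2 - 6)/2, (-6 - 9)/2, (-4 + 0)/2)
  = (-4/2, -15/2, -4/2)
  = (-2, -7.5, -2)

(-2, -7.5, -2)


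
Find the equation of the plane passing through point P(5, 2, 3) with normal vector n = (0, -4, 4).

The plane through P with normal n = (a, b, c) satisfies n·(r - P) = 0,
i.e. ax + by + cz = a·x₀ + b·y₀ + c·z₀.
d = 0·5 + (-4)·2 + 4·3
  = 0 - 8 + 12
  = 4
Equation: -4y + 4z = 4

-4y + 4z = 4


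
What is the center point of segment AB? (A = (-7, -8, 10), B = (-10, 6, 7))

M = ((x₁+x₂)/2, (y₁+y₂)/2, (z₁+z₂)/2)
  = ((-7 - 10)/2, (-8 + 6)/2, (10 + 7)/2)
  = (-17/2, -2/2, 17/2)
  = (-8.5, -1, 8.5)

(-8.5, -1, 8.5)


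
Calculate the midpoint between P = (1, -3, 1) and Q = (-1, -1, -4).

M = ((x₁+x₂)/2, (y₁+y₂)/2, (z₁+z₂)/2)
  = ((1 - 1)/2, (-3 - 1)/2, (1 - 4)/2)
  = (0/2, -4/2, -3/2)
  = (0, -2, -1.5)

(0, -2, -1.5)


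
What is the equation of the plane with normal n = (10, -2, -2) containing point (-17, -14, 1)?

The plane through P with normal n = (a, b, c) satisfies n·(r - P) = 0,
i.e. ax + by + cz = a·x₀ + b·y₀ + c·z₀.
d = 10·(-17) + (-2)·(-14) + (-2)·1
  = -170 + 28 - 2
  = -144
Equation: 10x - 2y - 2z = -144

10x - 2y - 2z = -144


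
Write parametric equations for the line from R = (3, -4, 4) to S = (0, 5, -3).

Direction vector d = S - R = (0 - 3, 5 + 4, -3 - 4) = (-3, 9, -7)
Parametric form r = R + t·d:
x = 3 - 3t, y = -4 + 9t, z = 4 - 7t

x = 3 - 3t, y = -4 + 9t, z = 4 - 7t


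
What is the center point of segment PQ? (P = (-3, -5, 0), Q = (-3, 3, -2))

M = ((x₁+x₂)/2, (y₁+y₂)/2, (z₁+z₂)/2)
  = ((-3 - 3)/2, (-5 + 3)/2, (0 - 2)/2)
  = (-6/2, -2/2, -2/2)
  = (-3, -1, -1)

(-3, -1, -1)


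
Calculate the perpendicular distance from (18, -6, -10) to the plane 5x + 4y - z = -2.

distance = |a·x₀ + b·y₀ + c·z₀ - d| / √(a² + b² + c²)
  = |5·18 + 4·(-6) + (-1)·(-10) - (-2)| / √(5² + 4² + (-1)²)
  = |90 - 24 + 10 + 2| / √(25 + 16 + 1)
  = |78| / √42
  = 78 / 6.481
  ≈ 12.04

12.04


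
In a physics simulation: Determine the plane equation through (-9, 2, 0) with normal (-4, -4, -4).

The plane through P with normal n = (a, b, c) satisfies n·(r - P) = 0,
i.e. ax + by + cz = a·x₀ + b·y₀ + c·z₀.
d = (-4)·(-9) + (-4)·2 + (-4)·0
  = 36 - 8 + 0
  = 28
Equation: -4x - 4y - 4z = 28

-4x - 4y - 4z = 28


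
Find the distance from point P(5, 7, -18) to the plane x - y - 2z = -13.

distance = |a·x₀ + b·y₀ + c·z₀ - d| / √(a² + b² + c²)
  = |1·5 + (-1)·7 + (-2)·(-18) - (-13)| / √(1² + (-1)² + (-2)²)
  = |5 - 7 + 36 + 13| / √(1 + 1 + 4)
  = |47| / √6
  = 47 / 2.449
  ≈ 19.19

19.19


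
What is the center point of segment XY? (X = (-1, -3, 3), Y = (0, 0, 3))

M = ((x₁+x₂)/2, (y₁+y₂)/2, (z₁+z₂)/2)
  = ((-1 + 0)/2, (-3 + 0)/2, (3 + 3)/2)
  = (-1/2, -3/2, 6/2)
  = (-0.5, -1.5, 3)

(-0.5, -1.5, 3)


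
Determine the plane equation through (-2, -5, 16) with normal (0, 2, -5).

The plane through P with normal n = (a, b, c) satisfies n·(r - P) = 0,
i.e. ax + by + cz = a·x₀ + b·y₀ + c·z₀.
d = 0·(-2) + 2·(-5) + (-5)·16
  = 0 - 10 - 80
  = -90
Equation: 2y - 5z = -90

2y - 5z = -90


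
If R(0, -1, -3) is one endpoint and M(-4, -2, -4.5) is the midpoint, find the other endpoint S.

S = 2M - R
  = (2·(-4) - 0, 2·(-2) - (-1), 2·(-4.5) - (-3))
  = (-8 + 0, -4 + 1, -9 + 3)
  = (-8, -3, -6)

(-8, -3, -6)


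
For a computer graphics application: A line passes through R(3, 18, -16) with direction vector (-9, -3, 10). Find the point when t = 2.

P(t) = R + t·d
  = (3 + (-9)·2, 18 + (-3)·2, -16 + 10·2)
  = (3 - 18, 18 - 6, -16 + 20)
  = (-15, 12, 4)

(-15, 12, 4)


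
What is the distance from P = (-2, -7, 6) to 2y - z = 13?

distance = |a·x₀ + b·y₀ + c·z₀ - d| / √(a² + b² + c²)
  = |0·(-2) + 2·(-7) + (-1)·6 - 13| / √(0² + 2² + (-1)²)
  = |0 - 14 - 6 - 13| / √(0 + 4 + 1)
  = |-33| / √5
  = 33 / 2.236
  ≈ 14.76

14.76


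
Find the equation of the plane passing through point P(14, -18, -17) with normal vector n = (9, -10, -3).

The plane through P with normal n = (a, b, c) satisfies n·(r - P) = 0,
i.e. ax + by + cz = a·x₀ + b·y₀ + c·z₀.
d = 9·14 + (-10)·(-18) + (-3)·(-17)
  = 126 + 180 + 51
  = 357
Equation: 9x - 10y - 3z = 357

9x - 10y - 3z = 357


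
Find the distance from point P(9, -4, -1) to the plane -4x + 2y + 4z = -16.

distance = |a·x₀ + b·y₀ + c·z₀ - d| / √(a² + b² + c²)
  = |(-4)·9 + 2·(-4) + 4·(-1) - (-16)| / √((-4)² + 2² + 4²)
  = |-36 - 8 - 4 + 16| / √(16 + 4 + 16)
  = |-32| / √36
  = 32 / 6
  ≈ 5.333

5.333


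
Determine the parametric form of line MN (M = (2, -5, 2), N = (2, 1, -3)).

Direction vector d = N - M = (2 - 2, 1 + 5, -3 - 2) = (0, 6, -5)
Parametric form r = M + t·d:
x = 2, y = -5 + 6t, z = 2 - 5t

x = 2, y = -5 + 6t, z = 2 - 5t


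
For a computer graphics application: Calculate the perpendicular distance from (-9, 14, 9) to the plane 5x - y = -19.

distance = |a·x₀ + b·y₀ + c·z₀ - d| / √(a² + b² + c²)
  = |5·(-9) + (-1)·14 + 0·9 - (-19)| / √(5² + (-1)² + 0²)
  = |-45 - 14 + 0 + 19| / √(25 + 1 + 0)
  = |-40| / √26
  = 40 / 5.099
  ≈ 7.845

7.845


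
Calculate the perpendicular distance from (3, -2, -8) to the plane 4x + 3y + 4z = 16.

distance = |a·x₀ + b·y₀ + c·z₀ - d| / √(a² + b² + c²)
  = |4·3 + 3·(-2) + 4·(-8) - 16| / √(4² + 3² + 4²)
  = |12 - 6 - 32 - 16| / √(16 + 9 + 16)
  = |-42| / √41
  = 42 / 6.403
  ≈ 6.559

6.559


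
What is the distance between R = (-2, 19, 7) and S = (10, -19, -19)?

d = √[(x₂-x₁)² + (y₂-y₁)² + (z₂-z₁)²]
  = √[12² + (-38)² + (-26)²]
  = √[144 + 1444 + 676]
  = √2264
  ≈ 47.58

47.58


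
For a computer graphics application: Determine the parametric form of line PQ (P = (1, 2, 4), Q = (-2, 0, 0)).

Direction vector d = Q - P = (-2 - 1, 0 - 2, 0 - 4) = (-3, -2, -4)
Parametric form r = P + t·d:
x = 1 - 3t, y = 2 - 2t, z = 4 - 4t

x = 1 - 3t, y = 2 - 2t, z = 4 - 4t


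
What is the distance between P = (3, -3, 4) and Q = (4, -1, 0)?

d = √[(x₂-x₁)² + (y₂-y₁)² + (z₂-z₁)²]
  = √[1² + 2² + (-4)²]
  = √[1 + 4 + 16]
  = √21
  ≈ 4.583

4.583


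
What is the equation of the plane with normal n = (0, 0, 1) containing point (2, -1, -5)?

The plane through P with normal n = (a, b, c) satisfies n·(r - P) = 0,
i.e. ax + by + cz = a·x₀ + b·y₀ + c·z₀.
d = 0·2 + 0·(-1) + 1·(-5)
  = 0 + 0 - 5
  = -5
Equation: z = -5

z = -5


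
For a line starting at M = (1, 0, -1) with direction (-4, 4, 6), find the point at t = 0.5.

P(t) = M + t·d
  = (1 + (-4)·0.5, 0 + 4·0.5, -1 + 6·0.5)
  = (1 - 2, 0 + 2, -1 + 3)
  = (-1, 2, 2)

(-1, 2, 2)


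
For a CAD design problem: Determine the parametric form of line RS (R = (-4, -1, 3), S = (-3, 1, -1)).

Direction vector d = S - R = (-3 + 4, 1 + 1, -1 - 3) = (1, 2, -4)
Parametric form r = R + t·d:
x = -4 + t, y = -1 + 2t, z = 3 - 4t

x = -4 + t, y = -1 + 2t, z = 3 - 4t


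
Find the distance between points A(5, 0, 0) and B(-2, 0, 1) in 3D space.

d = √[(x₂-x₁)² + (y₂-y₁)² + (z₂-z₁)²]
  = √[(-7)² + 0² + 1²]
  = √[49 + 0 + 1]
  = √50
  ≈ 7.071

7.071


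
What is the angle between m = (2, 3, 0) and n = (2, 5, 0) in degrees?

m·n = 2·2 + 3·5 + 0·0 = 4 + 15 + 0 = 19
|m| = √(2² + 3² + 0²) = √13 ≈ 3.606
|n| = √(2² + 5² + 0²) = √29 ≈ 5.385
cos θ = (m·n)/(|m||n|) = 19/(3.606·5.385) ≈ 0.9785
θ = arccos(0.9785) ≈ 11.89°

11.89°


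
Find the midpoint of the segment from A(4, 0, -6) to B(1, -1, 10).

M = ((x₁+x₂)/2, (y₁+y₂)/2, (z₁+z₂)/2)
  = ((4 + 1)/2, (0 - 1)/2, (-6 + 10)/2)
  = (5/2, -1/2, 4/2)
  = (2.5, -0.5, 2)

(2.5, -0.5, 2)


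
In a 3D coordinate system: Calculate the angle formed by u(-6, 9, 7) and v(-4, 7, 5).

u·v = (-6)·(-4) + 9·7 + 7·5 = 24 + 63 + 35 = 122
|u| = √((-6)² + 9² + 7²) = √166 ≈ 12.88
|v| = √((-4)² + 7² + 5²) = √90 ≈ 9.487
cos θ = (u·v)/(|u||v|) = 122/(12.88·9.487) ≈ 0.9981
θ = arccos(0.9981) ≈ 3.51°

3.51°


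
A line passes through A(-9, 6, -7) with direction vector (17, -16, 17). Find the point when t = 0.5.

P(t) = A + t·d
  = (-9 + 17·0.5, 6 + (-16)·0.5, -7 + 17·0.5)
  = (-9 + 8.5, 6 - 8, -7 + 8.5)
  = (-0.5, -2, 1.5)

(-0.5, -2, 1.5)


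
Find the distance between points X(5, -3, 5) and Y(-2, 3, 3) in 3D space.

d = √[(x₂-x₁)² + (y₂-y₁)² + (z₂-z₁)²]
  = √[(-7)² + 6² + (-2)²]
  = √[49 + 36 + 4]
  = √89
  ≈ 9.434

9.434


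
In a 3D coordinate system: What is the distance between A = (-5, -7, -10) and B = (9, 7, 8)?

d = √[(x₂-x₁)² + (y₂-y₁)² + (z₂-z₁)²]
  = √[14² + 14² + 18²]
  = √[196 + 196 + 324]
  = √716
  ≈ 26.76

26.76


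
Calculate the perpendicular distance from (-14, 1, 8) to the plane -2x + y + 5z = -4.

distance = |a·x₀ + b·y₀ + c·z₀ - d| / √(a² + b² + c²)
  = |(-2)·(-14) + 1·1 + 5·8 - (-4)| / √((-2)² + 1² + 5²)
  = |28 + 1 + 40 + 4| / √(4 + 1 + 25)
  = |73| / √30
  = 73 / 5.477
  ≈ 13.33

13.33


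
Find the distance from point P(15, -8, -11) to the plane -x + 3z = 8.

distance = |a·x₀ + b·y₀ + c·z₀ - d| / √(a² + b² + c²)
  = |(-1)·15 + 0·(-8) + 3·(-11) - 8| / √((-1)² + 0² + 3²)
  = |-15 + 0 - 33 - 8| / √(1 + 0 + 9)
  = |-56| / √10
  = 56 / 3.162
  ≈ 17.71

17.71


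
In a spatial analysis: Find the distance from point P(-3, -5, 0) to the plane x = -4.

distance = |a·x₀ + b·y₀ + c·z₀ - d| / √(a² + b² + c²)
  = |1·(-3) + 0·(-5) + 0·0 - (-4)| / √(1² + 0² + 0²)
  = |-3 + 0 + 0 + 4| / √(1 + 0 + 0)
  = |1| / √1
  = 1 / 1
  ≈ 1

1


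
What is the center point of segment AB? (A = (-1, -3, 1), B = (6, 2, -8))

M = ((x₁+x₂)/2, (y₁+y₂)/2, (z₁+z₂)/2)
  = ((-1 + 6)/2, (-3 + 2)/2, (1 - 8)/2)
  = (5/2, -1/2, -7/2)
  = (2.5, -0.5, -3.5)

(2.5, -0.5, -3.5)


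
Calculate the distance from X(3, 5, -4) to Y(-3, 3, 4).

d = √[(x₂-x₁)² + (y₂-y₁)² + (z₂-z₁)²]
  = √[(-6)² + (-2)² + 8²]
  = √[36 + 4 + 64]
  = √104
  ≈ 10.2

10.2


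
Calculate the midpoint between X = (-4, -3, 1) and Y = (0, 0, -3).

M = ((x₁+x₂)/2, (y₁+y₂)/2, (z₁+z₂)/2)
  = ((-4 + 0)/2, (-3 + 0)/2, (1 - 3)/2)
  = (-4/2, -3/2, -2/2)
  = (-2, -1.5, -1)

(-2, -1.5, -1)


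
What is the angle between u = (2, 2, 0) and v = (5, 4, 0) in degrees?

u·v = 2·5 + 2·4 + 0·0 = 10 + 8 + 0 = 18
|u| = √(2² + 2² + 0²) = √8 ≈ 2.828
|v| = √(5² + 4² + 0²) = √41 ≈ 6.403
cos θ = (u·v)/(|u||v|) = 18/(2.828·6.403) ≈ 0.9939
θ = arccos(0.9939) ≈ 6.34°

6.34°


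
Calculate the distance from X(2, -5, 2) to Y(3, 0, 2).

d = √[(x₂-x₁)² + (y₂-y₁)² + (z₂-z₁)²]
  = √[1² + 5² + 0²]
  = √[1 + 25 + 0]
  = √26
  ≈ 5.099

5.099


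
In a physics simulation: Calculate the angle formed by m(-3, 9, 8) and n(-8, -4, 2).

m·n = (-3)·(-8) + 9·(-4) + 8·2 = 24 - 36 + 16 = 4
|m| = √((-3)² + 9² + 8²) = √154 ≈ 12.41
|n| = √((-8)² + (-4)² + 2²) = √84 ≈ 9.165
cos θ = (m·n)/(|m||n|) = 4/(12.41·9.165) ≈ 0.03517
θ = arccos(0.03517) ≈ 87.98°

87.98°


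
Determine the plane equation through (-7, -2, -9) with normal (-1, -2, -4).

The plane through P with normal n = (a, b, c) satisfies n·(r - P) = 0,
i.e. ax + by + cz = a·x₀ + b·y₀ + c·z₀.
d = (-1)·(-7) + (-2)·(-2) + (-4)·(-9)
  = 7 + 4 + 36
  = 47
Equation: -x - 2y - 4z = 47

-x - 2y - 4z = 47


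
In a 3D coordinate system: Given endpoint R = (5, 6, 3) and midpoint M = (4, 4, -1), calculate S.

S = 2M - R
  = (2·4 - 5, 2·4 - 6, 2·(-1) - 3)
  = (8 - 5, 8 - 6, -2 - 3)
  = (3, 2, -5)

(3, 2, -5)


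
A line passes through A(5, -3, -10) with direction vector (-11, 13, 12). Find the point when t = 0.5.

P(t) = A + t·d
  = (5 + (-11)·0.5, -3 + 13·0.5, -10 + 12·0.5)
  = (5 - 5.5, -3 + 6.5, -10 + 6)
  = (-0.5, 3.5, -4)

(-0.5, 3.5, -4)


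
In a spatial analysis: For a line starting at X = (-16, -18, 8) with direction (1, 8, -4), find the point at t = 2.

P(t) = X + t·d
  = (-16 + 1·2, -18 + 8·2, 8 + (-4)·2)
  = (-16 + 2, -18 + 16, 8 - 8)
  = (-14, -2, 0)

(-14, -2, 0)


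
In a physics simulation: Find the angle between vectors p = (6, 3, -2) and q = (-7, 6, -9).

p·q = 6·(-7) + 3·6 + (-2)·(-9) = -42 + 18 + 18 = -6
|p| = √(6² + 3² + (-2)²) = √49 ≈ 7
|q| = √((-7)² + 6² + (-9)²) = √166 ≈ 12.88
cos θ = (p·q)/(|p||q|) = -6/(7·12.88) ≈ -0.06653
θ = arccos(-0.06653) ≈ 93.81°

93.81°


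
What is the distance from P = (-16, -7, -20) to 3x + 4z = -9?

distance = |a·x₀ + b·y₀ + c·z₀ - d| / √(a² + b² + c²)
  = |3·(-16) + 0·(-7) + 4·(-20) - (-9)| / √(3² + 0² + 4²)
  = |-48 + 0 - 80 + 9| / √(9 + 0 + 16)
  = |-119| / √25
  = 119 / 5
  ≈ 23.8

23.8


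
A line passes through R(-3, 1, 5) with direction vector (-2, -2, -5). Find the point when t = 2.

P(t) = R + t·d
  = (-3 + (-2)·2, 1 + (-2)·2, 5 + (-5)·2)
  = (-3 - 4, 1 - 4, 5 - 10)
  = (-7, -3, -5)

(-7, -3, -5)


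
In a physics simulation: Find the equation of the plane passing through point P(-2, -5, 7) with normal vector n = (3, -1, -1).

The plane through P with normal n = (a, b, c) satisfies n·(r - P) = 0,
i.e. ax + by + cz = a·x₀ + b·y₀ + c·z₀.
d = 3·(-2) + (-1)·(-5) + (-1)·7
  = -6 + 5 - 7
  = -8
Equation: 3x - y - z = -8

3x - y - z = -8


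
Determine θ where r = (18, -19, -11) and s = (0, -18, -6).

r·s = 18·0 + (-19)·(-18) + (-11)·(-6) = 0 + 342 + 66 = 408
|r| = √(18² + (-19)² + (-11)²) = √806 ≈ 28.39
|s| = √(0² + (-18)² + (-6)²) = √360 ≈ 18.97
cos θ = (r·s)/(|r||s|) = 408/(28.39·18.97) ≈ 0.7574
θ = arccos(0.7574) ≈ 40.76°

40.76°


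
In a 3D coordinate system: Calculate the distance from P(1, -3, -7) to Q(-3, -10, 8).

d = √[(x₂-x₁)² + (y₂-y₁)² + (z₂-z₁)²]
  = √[(-4)² + (-7)² + 15²]
  = √[16 + 49 + 225]
  = √290
  ≈ 17.03

17.03


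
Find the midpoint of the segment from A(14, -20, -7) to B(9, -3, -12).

M = ((x₁+x₂)/2, (y₁+y₂)/2, (z₁+z₂)/2)
  = ((14 + 9)/2, (-20 - 3)/2, (-7 - 12)/2)
  = (23/2, -23/2, -19/2)
  = (11.5, -11.5, -9.5)

(11.5, -11.5, -9.5)


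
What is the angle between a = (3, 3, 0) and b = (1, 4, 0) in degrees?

a·b = 3·1 + 3·4 + 0·0 = 3 + 12 + 0 = 15
|a| = √(3² + 3² + 0²) = √18 ≈ 4.243
|b| = √(1² + 4² + 0²) = √17 ≈ 4.123
cos θ = (a·b)/(|a||b|) = 15/(4.243·4.123) ≈ 0.8575
θ = arccos(0.8575) ≈ 30.96°

30.96°


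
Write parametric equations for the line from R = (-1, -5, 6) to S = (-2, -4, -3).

Direction vector d = S - R = (-2 + 1, -4 + 5, -3 - 6) = (-1, 1, -9)
Parametric form r = R + t·d:
x = -1 - t, y = -5 + t, z = 6 - 9t

x = -1 - t, y = -5 + t, z = 6 - 9t


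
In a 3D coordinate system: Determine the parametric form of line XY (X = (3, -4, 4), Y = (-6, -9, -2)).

Direction vector d = Y - X = (-6 - 3, -9 + 4, -2 - 4) = (-9, -5, -6)
Parametric form r = X + t·d:
x = 3 - 9t, y = -4 - 5t, z = 4 - 6t

x = 3 - 9t, y = -4 - 5t, z = 4 - 6t


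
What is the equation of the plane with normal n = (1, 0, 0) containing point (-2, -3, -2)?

The plane through P with normal n = (a, b, c) satisfies n·(r - P) = 0,
i.e. ax + by + cz = a·x₀ + b·y₀ + c·z₀.
d = 1·(-2) + 0·(-3) + 0·(-2)
  = -2 + 0 + 0
  = -2
Equation: x = -2

x = -2


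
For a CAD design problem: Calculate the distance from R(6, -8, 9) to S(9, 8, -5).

d = √[(x₂-x₁)² + (y₂-y₁)² + (z₂-z₁)²]
  = √[3² + 16² + (-14)²]
  = √[9 + 256 + 196]
  = √461
  ≈ 21.47

21.47


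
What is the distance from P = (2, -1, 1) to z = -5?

distance = |a·x₀ + b·y₀ + c·z₀ - d| / √(a² + b² + c²)
  = |0·2 + 0·(-1) + 1·1 - (-5)| / √(0² + 0² + 1²)
  = |0 + 0 + 1 + 5| / √(0 + 0 + 1)
  = |6| / √1
  = 6 / 1
  ≈ 6

6


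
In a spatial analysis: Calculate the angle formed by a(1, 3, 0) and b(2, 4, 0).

a·b = 1·2 + 3·4 + 0·0 = 2 + 12 + 0 = 14
|a| = √(1² + 3² + 0²) = √10 ≈ 3.162
|b| = √(2² + 4² + 0²) = √20 ≈ 4.472
cos θ = (a·b)/(|a||b|) = 14/(3.162·4.472) ≈ 0.9899
θ = arccos(0.9899) ≈ 8.13°

8.13°


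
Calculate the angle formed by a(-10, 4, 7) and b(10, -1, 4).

a·b = (-10)·10 + 4·(-1) + 7·4 = -100 - 4 + 28 = -76
|a| = √((-10)² + 4² + 7²) = √165 ≈ 12.85
|b| = √(10² + (-1)² + 4²) = √117 ≈ 10.82
cos θ = (a·b)/(|a||b|) = -76/(12.85·10.82) ≈ -0.547
θ = arccos(-0.547) ≈ 123.2°

123.2°


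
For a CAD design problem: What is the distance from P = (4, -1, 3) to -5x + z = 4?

distance = |a·x₀ + b·y₀ + c·z₀ - d| / √(a² + b² + c²)
  = |(-5)·4 + 0·(-1) + 1·3 - 4| / √((-5)² + 0² + 1²)
  = |-20 + 0 + 3 - 4| / √(25 + 0 + 1)
  = |-21| / √26
  = 21 / 5.099
  ≈ 4.118

4.118


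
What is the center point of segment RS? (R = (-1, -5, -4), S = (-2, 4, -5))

M = ((x₁+x₂)/2, (y₁+y₂)/2, (z₁+z₂)/2)
  = ((-1 - 2)/2, (-5 + 4)/2, (-4 - 5)/2)
  = (-3/2, -1/2, -9/2)
  = (-1.5, -0.5, -4.5)

(-1.5, -0.5, -4.5)


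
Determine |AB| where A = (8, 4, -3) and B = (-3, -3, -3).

d = √[(x₂-x₁)² + (y₂-y₁)² + (z₂-z₁)²]
  = √[(-11)² + (-7)² + 0²]
  = √[121 + 49 + 0]
  = √170
  ≈ 13.04

13.04


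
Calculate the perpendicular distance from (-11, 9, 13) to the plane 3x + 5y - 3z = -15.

distance = |a·x₀ + b·y₀ + c·z₀ - d| / √(a² + b² + c²)
  = |3·(-11) + 5·9 + (-3)·13 - (-15)| / √(3² + 5² + (-3)²)
  = |-33 + 45 - 39 + 15| / √(9 + 25 + 9)
  = |-12| / √43
  = 12 / 6.557
  ≈ 1.83

1.83


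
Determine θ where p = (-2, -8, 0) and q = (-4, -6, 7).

p·q = (-2)·(-4) + (-8)·(-6) + 0·7 = 8 + 48 + 0 = 56
|p| = √((-2)² + (-8)² + 0²) = √68 ≈ 8.246
|q| = √((-4)² + (-6)² + 7²) = √101 ≈ 10.05
cos θ = (p·q)/(|p||q|) = 56/(8.246·10.05) ≈ 0.6757
θ = arccos(0.6757) ≈ 47.49°

47.49°


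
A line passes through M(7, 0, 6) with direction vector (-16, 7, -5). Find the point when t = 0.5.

P(t) = M + t·d
  = (7 + (-16)·0.5, 0 + 7·0.5, 6 + (-5)·0.5)
  = (7 - 8, 0 + 3.5, 6 - 2.5)
  = (-1, 3.5, 3.5)

(-1, 3.5, 3.5)


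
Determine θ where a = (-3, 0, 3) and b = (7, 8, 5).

a·b = (-3)·7 + 0·8 + 3·5 = -21 + 0 + 15 = -6
|a| = √((-3)² + 0² + 3²) = √18 ≈ 4.243
|b| = √(7² + 8² + 5²) = √138 ≈ 11.75
cos θ = (a·b)/(|a||b|) = -6/(4.243·11.75) ≈ -0.1204
θ = arccos(-0.1204) ≈ 96.91°

96.91°


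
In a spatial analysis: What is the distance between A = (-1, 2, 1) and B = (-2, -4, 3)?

d = √[(x₂-x₁)² + (y₂-y₁)² + (z₂-z₁)²]
  = √[(-1)² + (-6)² + 2²]
  = √[1 + 36 + 4]
  = √41
  ≈ 6.403

6.403


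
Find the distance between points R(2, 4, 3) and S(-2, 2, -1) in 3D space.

d = √[(x₂-x₁)² + (y₂-y₁)² + (z₂-z₁)²]
  = √[(-4)² + (-2)² + (-4)²]
  = √[16 + 4 + 16]
  = √36
  ≈ 6

6


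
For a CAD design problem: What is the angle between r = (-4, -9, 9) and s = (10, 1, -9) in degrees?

r·s = (-4)·10 + (-9)·1 + 9·(-9) = -40 - 9 - 81 = -130
|r| = √((-4)² + (-9)² + 9²) = √178 ≈ 13.34
|s| = √(10² + 1² + (-9)²) = √182 ≈ 13.49
cos θ = (r·s)/(|r||s|) = -130/(13.34·13.49) ≈ -0.7223
θ = arccos(-0.7223) ≈ 136.2°

136.2°


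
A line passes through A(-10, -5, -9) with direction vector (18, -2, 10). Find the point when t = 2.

P(t) = A + t·d
  = (-10 + 18·2, -5 + (-2)·2, -9 + 10·2)
  = (-10 + 36, -5 - 4, -9 + 20)
  = (26, -9, 11)

(26, -9, 11)


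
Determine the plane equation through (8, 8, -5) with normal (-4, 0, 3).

The plane through P with normal n = (a, b, c) satisfies n·(r - P) = 0,
i.e. ax + by + cz = a·x₀ + b·y₀ + c·z₀.
d = (-4)·8 + 0·8 + 3·(-5)
  = -32 + 0 - 15
  = -47
Equation: -4x + 3z = -47

-4x + 3z = -47


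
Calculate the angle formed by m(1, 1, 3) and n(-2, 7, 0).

m·n = 1·(-2) + 1·7 + 3·0 = -2 + 7 + 0 = 5
|m| = √(1² + 1² + 3²) = √11 ≈ 3.317
|n| = √((-2)² + 7² + 0²) = √53 ≈ 7.28
cos θ = (m·n)/(|m||n|) = 5/(3.317·7.28) ≈ 0.2071
θ = arccos(0.2071) ≈ 78.05°

78.05°


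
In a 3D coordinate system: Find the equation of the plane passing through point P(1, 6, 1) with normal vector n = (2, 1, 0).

The plane through P with normal n = (a, b, c) satisfies n·(r - P) = 0,
i.e. ax + by + cz = a·x₀ + b·y₀ + c·z₀.
d = 2·1 + 1·6 + 0·1
  = 2 + 6 + 0
  = 8
Equation: 2x + y = 8

2x + y = 8


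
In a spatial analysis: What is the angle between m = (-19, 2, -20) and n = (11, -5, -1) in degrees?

m·n = (-19)·11 + 2·(-5) + (-20)·(-1) = -209 - 10 + 20 = -199
|m| = √((-19)² + 2² + (-20)²) = √765 ≈ 27.66
|n| = √(11² + (-5)² + (-1)²) = √147 ≈ 12.12
cos θ = (m·n)/(|m||n|) = -199/(27.66·12.12) ≈ -0.5934
θ = arccos(-0.5934) ≈ 126.4°

126.4°


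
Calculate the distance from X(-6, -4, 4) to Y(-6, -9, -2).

d = √[(x₂-x₁)² + (y₂-y₁)² + (z₂-z₁)²]
  = √[0² + (-5)² + (-6)²]
  = √[0 + 25 + 36]
  = √61
  ≈ 7.81

7.81


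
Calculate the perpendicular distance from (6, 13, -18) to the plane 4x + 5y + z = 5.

distance = |a·x₀ + b·y₀ + c·z₀ - d| / √(a² + b² + c²)
  = |4·6 + 5·13 + 1·(-18) - 5| / √(4² + 5² + 1²)
  = |24 + 65 - 18 - 5| / √(16 + 25 + 1)
  = |66| / √42
  = 66 / 6.481
  ≈ 10.18

10.18


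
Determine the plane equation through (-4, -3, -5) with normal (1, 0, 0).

The plane through P with normal n = (a, b, c) satisfies n·(r - P) = 0,
i.e. ax + by + cz = a·x₀ + b·y₀ + c·z₀.
d = 1·(-4) + 0·(-3) + 0·(-5)
  = -4 + 0 + 0
  = -4
Equation: x = -4

x = -4


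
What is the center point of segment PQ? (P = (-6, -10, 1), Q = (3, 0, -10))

M = ((x₁+x₂)/2, (y₁+y₂)/2, (z₁+z₂)/2)
  = ((-6 + 3)/2, (-10 + 0)/2, (1 - 10)/2)
  = (-3/2, -10/2, -9/2)
  = (-1.5, -5, -4.5)

(-1.5, -5, -4.5)


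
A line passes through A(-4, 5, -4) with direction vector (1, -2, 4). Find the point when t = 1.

P(t) = A + t·d
  = (-4 + 1·1, 5 + (-2)·1, -4 + 4·1)
  = (-4 + 1, 5 - 2, -4 + 4)
  = (-3, 3, 0)

(-3, 3, 0)


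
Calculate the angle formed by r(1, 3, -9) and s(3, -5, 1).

r·s = 1·3 + 3·(-5) + (-9)·1 = 3 - 15 - 9 = -21
|r| = √(1² + 3² + (-9)²) = √91 ≈ 9.539
|s| = √(3² + (-5)² + 1²) = √35 ≈ 5.916
cos θ = (r·s)/(|r||s|) = -21/(9.539·5.916) ≈ -0.3721
θ = arccos(-0.3721) ≈ 111.8°

111.8°


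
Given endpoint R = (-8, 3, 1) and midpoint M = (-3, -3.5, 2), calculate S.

S = 2M - R
  = (2·(-3) - (-8), 2·(-3.5) - 3, 2·2 - 1)
  = (-6 + 8, -7 - 3, 4 - 1)
  = (2, -10, 3)

(2, -10, 3)


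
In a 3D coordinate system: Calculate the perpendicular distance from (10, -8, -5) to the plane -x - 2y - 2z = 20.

distance = |a·x₀ + b·y₀ + c·z₀ - d| / √(a² + b² + c²)
  = |(-1)·10 + (-2)·(-8) + (-2)·(-5) - 20| / √((-1)² + (-2)² + (-2)²)
  = |-10 + 16 + 10 - 20| / √(1 + 4 + 4)
  = |-4| / √9
  = 4 / 3
  ≈ 1.333

1.333


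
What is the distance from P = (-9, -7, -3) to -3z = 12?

distance = |a·x₀ + b·y₀ + c·z₀ - d| / √(a² + b² + c²)
  = |0·(-9) + 0·(-7) + (-3)·(-3) - 12| / √(0² + 0² + (-3)²)
  = |0 + 0 + 9 - 12| / √(0 + 0 + 9)
  = |-3| / √9
  = 3 / 3
  ≈ 1

1


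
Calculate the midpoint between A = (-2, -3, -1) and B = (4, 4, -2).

M = ((x₁+x₂)/2, (y₁+y₂)/2, (z₁+z₂)/2)
  = ((-2 + 4)/2, (-3 + 4)/2, (-1 - 2)/2)
  = (2/2, 1/2, -3/2)
  = (1, 0.5, -1.5)

(1, 0.5, -1.5)


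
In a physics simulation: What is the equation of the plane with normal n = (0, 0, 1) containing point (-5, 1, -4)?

The plane through P with normal n = (a, b, c) satisfies n·(r - P) = 0,
i.e. ax + by + cz = a·x₀ + b·y₀ + c·z₀.
d = 0·(-5) + 0·1 + 1·(-4)
  = 0 + 0 - 4
  = -4
Equation: z = -4

z = -4


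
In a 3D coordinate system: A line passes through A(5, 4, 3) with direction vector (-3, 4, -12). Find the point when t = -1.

P(t) = A + t·d
  = (5 + (-3)·(-1), 4 + 4·(-1), 3 + (-12)·(-1))
  = (5 + 3, 4 - 4, 3 + 12)
  = (8, 0, 15)

(8, 0, 15)


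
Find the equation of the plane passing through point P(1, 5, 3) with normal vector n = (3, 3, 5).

The plane through P with normal n = (a, b, c) satisfies n·(r - P) = 0,
i.e. ax + by + cz = a·x₀ + b·y₀ + c·z₀.
d = 3·1 + 3·5 + 5·3
  = 3 + 15 + 15
  = 33
Equation: 3x + 3y + 5z = 33

3x + 3y + 5z = 33


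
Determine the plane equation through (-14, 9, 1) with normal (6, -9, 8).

The plane through P with normal n = (a, b, c) satisfies n·(r - P) = 0,
i.e. ax + by + cz = a·x₀ + b·y₀ + c·z₀.
d = 6·(-14) + (-9)·9 + 8·1
  = -84 - 81 + 8
  = -157
Equation: 6x - 9y + 8z = -157

6x - 9y + 8z = -157


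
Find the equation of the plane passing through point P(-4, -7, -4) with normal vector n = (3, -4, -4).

The plane through P with normal n = (a, b, c) satisfies n·(r - P) = 0,
i.e. ax + by + cz = a·x₀ + b·y₀ + c·z₀.
d = 3·(-4) + (-4)·(-7) + (-4)·(-4)
  = -12 + 28 + 16
  = 32
Equation: 3x - 4y - 4z = 32

3x - 4y - 4z = 32


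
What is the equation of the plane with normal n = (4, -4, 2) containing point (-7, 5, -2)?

The plane through P with normal n = (a, b, c) satisfies n·(r - P) = 0,
i.e. ax + by + cz = a·x₀ + b·y₀ + c·z₀.
d = 4·(-7) + (-4)·5 + 2·(-2)
  = -28 - 20 - 4
  = -52
Equation: 4x - 4y + 2z = -52

4x - 4y + 2z = -52


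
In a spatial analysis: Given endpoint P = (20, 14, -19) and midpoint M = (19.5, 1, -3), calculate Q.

Q = 2M - P
  = (2·19.5 - 20, 2·1 - 14, 2·(-3) - (-19))
  = (39 - 20, 2 - 14, -6 + 19)
  = (19, -12, 13)

(19, -12, 13)


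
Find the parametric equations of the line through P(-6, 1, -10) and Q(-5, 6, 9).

Direction vector d = Q - P = (-5 + 6, 6 - 1, 9 + 10) = (1, 5, 19)
Parametric form r = P + t·d:
x = -6 + t, y = 1 + 5t, z = -10 + 19t

x = -6 + t, y = 1 + 5t, z = -10 + 19t


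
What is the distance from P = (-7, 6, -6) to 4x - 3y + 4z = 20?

distance = |a·x₀ + b·y₀ + c·z₀ - d| / √(a² + b² + c²)
  = |4·(-7) + (-3)·6 + 4·(-6) - 20| / √(4² + (-3)² + 4²)
  = |-28 - 18 - 24 - 20| / √(16 + 9 + 16)
  = |-90| / √41
  = 90 / 6.403
  ≈ 14.06

14.06


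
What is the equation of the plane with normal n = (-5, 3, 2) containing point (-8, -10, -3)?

The plane through P with normal n = (a, b, c) satisfies n·(r - P) = 0,
i.e. ax + by + cz = a·x₀ + b·y₀ + c·z₀.
d = (-5)·(-8) + 3·(-10) + 2·(-3)
  = 40 - 30 - 6
  = 4
Equation: -5x + 3y + 2z = 4

-5x + 3y + 2z = 4


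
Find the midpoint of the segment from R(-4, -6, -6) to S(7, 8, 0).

M = ((x₁+x₂)/2, (y₁+y₂)/2, (z₁+z₂)/2)
  = ((-4 + 7)/2, (-6 + 8)/2, (-6 + 0)/2)
  = (3/2, 2/2, -6/2)
  = (1.5, 1, -3)

(1.5, 1, -3)


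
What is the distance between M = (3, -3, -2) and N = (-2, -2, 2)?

d = √[(x₂-x₁)² + (y₂-y₁)² + (z₂-z₁)²]
  = √[(-5)² + 1² + 4²]
  = √[25 + 1 + 16]
  = √42
  ≈ 6.481

6.481


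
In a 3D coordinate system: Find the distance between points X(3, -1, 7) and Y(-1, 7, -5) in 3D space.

d = √[(x₂-x₁)² + (y₂-y₁)² + (z₂-z₁)²]
  = √[(-4)² + 8² + (-12)²]
  = √[16 + 64 + 144]
  = √224
  ≈ 14.97

14.97


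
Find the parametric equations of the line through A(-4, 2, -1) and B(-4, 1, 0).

Direction vector d = B - A = (-4 + 4, 1 - 2, 0 + 1) = (0, -1, 1)
Parametric form r = A + t·d:
x = -4, y = 2 - t, z = -1 + t

x = -4, y = 2 - t, z = -1 + t


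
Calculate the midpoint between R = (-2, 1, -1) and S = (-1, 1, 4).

M = ((x₁+x₂)/2, (y₁+y₂)/2, (z₁+z₂)/2)
  = ((-2 - 1)/2, (1 + 1)/2, (-1 + 4)/2)
  = (-3/2, 2/2, 3/2)
  = (-1.5, 1, 1.5)

(-1.5, 1, 1.5)


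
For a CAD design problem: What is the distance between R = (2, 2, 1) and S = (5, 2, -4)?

d = √[(x₂-x₁)² + (y₂-y₁)² + (z₂-z₁)²]
  = √[3² + 0² + (-5)²]
  = √[9 + 0 + 25]
  = √34
  ≈ 5.831

5.831


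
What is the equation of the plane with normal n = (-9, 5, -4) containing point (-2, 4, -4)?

The plane through P with normal n = (a, b, c) satisfies n·(r - P) = 0,
i.e. ax + by + cz = a·x₀ + b·y₀ + c·z₀.
d = (-9)·(-2) + 5·4 + (-4)·(-4)
  = 18 + 20 + 16
  = 54
Equation: -9x + 5y - 4z = 54

-9x + 5y - 4z = 54
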